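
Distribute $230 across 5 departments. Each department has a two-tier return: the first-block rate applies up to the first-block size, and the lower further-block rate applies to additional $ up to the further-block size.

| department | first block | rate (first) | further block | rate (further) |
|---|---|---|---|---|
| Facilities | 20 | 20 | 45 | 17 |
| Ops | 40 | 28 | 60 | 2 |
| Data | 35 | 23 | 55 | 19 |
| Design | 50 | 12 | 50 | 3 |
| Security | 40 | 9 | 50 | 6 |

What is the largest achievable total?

4555

Rank every tier by rate: Ops/first 28 > Data/first 23 > Facilities/first 20 > Data/second 19 > Facilities/second 17 > Design/first 12 > Security/first 9 > Security/second 6 > Design/second 3 > Ops/second 2.
Ops/first (28): +40 — 190 left.
Data/first (23): +35 — 155 left.
Facilities first at 20: fill all 20 — 135 left.
Fill Data second block (55 at 19) — 80 left.
Facilities/second (17): +45 — 35 left.
Design first at 12: only 35 left, fill 35.
Total = 28×40 + 23×35 + 20×20 + 19×55 + 17×45 + 12×35 = 4555.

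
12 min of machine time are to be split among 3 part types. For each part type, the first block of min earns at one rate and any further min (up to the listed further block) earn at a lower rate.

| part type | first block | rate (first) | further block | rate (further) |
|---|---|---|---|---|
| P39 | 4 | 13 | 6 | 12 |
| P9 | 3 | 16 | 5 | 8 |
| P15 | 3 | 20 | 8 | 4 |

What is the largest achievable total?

184

Treat each block as its own option and order by rate: P15/T1 20 > P9/T1 16 > P39/T1 13 > P39/T2 12 > P9/T2 8 > P15/T2 4.
Fill P15 T1 block (3 at 20) ; 9 left.
Fill P9 T1 block (3 at 16) ; 6 left.
Fill P39 T1 block (4 at 13) ; 2 left.
2 remain; put them into P39 T2 at 12.
Total = 20×3 + 16×3 + 13×4 + 12×2 = 184.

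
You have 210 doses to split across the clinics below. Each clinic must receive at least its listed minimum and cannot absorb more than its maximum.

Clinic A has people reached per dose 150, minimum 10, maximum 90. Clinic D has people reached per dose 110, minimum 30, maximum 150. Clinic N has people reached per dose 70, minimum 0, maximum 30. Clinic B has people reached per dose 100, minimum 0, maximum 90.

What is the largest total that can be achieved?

26700

Meeting every minimum uses 10+30+0+0 = 40 doses, leaving 170.
Order the clinics by people reached per dose: Clinic A 150 > Clinic D 110 > Clinic B 100 > Clinic N 70.
Clinic A takes 80 more to reach its cap of 90 → 90 left.
Clinic D: +90 (room for 120) → 120. Pool exhausted.
Total = 150×90 + 110×120 = 26700.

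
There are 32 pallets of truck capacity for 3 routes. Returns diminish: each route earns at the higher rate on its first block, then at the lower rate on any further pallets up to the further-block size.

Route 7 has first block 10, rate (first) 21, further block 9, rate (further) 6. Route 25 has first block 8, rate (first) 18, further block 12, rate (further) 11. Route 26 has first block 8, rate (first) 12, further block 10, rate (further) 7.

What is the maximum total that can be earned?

516

Order all 6 blocks by rate: Route 7/T1 21 > Route 25/T1 18 > Route 26/T1 12 > Route 25/T2 11 > Route 26/T2 7 > Route 7/T2 6.
Route 7/T1 (21): +10 ; 22 left.
Route 25/T1 (18): +8 ; 14 left.
Route 26/T1 (12): +8 ; 6 left.
Route 25 T2 at 11: only 6 left, fill 6.
Total = 21×10 + 18×8 + 12×8 + 11×6 = 516.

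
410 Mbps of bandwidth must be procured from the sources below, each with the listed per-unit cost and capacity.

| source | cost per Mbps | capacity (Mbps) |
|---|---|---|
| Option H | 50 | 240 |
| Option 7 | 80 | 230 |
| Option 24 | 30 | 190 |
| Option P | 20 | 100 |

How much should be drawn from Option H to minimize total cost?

Fill from the cheapest source first.
Take 100 from Option P at 20 → need 310 more.
Take 190 from Option 24 at 30 → need 120 more.
Take 120 from Option H at 50 to finish.
Option 7: unused.

120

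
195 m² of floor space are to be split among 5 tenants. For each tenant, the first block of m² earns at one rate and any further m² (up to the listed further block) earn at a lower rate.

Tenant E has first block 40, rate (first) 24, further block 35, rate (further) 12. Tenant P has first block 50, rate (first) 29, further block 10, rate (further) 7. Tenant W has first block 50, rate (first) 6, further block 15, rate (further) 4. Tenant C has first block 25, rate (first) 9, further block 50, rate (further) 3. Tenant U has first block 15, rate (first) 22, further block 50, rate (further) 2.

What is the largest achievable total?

3575

Order all 10 blocks by rate: Tenant P/T1 29 > Tenant E/T1 24 > Tenant U/T1 22 > Tenant E/T2 12 > Tenant C/T1 9 > Tenant P/T2 7 > Tenant W/T1 6 > Tenant W/T2 4 > Tenant C/T2 3 > Tenant U/T2 2.
Fill Tenant P T1 block (50 at 29) ; 145 left.
Tenant E T1 at 24: fill all 40 ; 105 left.
Tenant U/T1 (22): +15 ; 90 left.
Tenant E T2 at 12: fill all 35 ; 55 left.
Tenant C T1 at 9: fill all 25 ; 30 left.
Tenant P/T2 (7): +10 ; 20 left.
Tenant W/T1: +20 of 50 at 6; pool empty.
Total = 29×50 + 24×40 + 22×15 + 12×35 + 9×25 + 7×10 + 6×20 = 3575.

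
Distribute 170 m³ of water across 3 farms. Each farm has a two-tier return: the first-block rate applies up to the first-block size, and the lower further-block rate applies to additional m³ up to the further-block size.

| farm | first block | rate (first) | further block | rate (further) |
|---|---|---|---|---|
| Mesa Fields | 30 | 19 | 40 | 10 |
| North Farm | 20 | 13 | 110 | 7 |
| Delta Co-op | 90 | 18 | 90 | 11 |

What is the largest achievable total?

Treat each block as its own option and order by rate: Mesa Fields/first 19 > Delta Co-op/first 18 > North Farm/first 13 > Delta Co-op/second 11 > Mesa Fields/second 10 > North Farm/second 7.
Fill Mesa Fields first block (30 at 19) → 140 left.
Delta Co-op first at 18: fill all 90 → 50 left.
North Farm first at 13: fill all 20 → 30 left.
30 remain; put them into Delta Co-op second at 11.
Total = 19×30 + 18×90 + 13×20 + 11×30 = 2780.

2780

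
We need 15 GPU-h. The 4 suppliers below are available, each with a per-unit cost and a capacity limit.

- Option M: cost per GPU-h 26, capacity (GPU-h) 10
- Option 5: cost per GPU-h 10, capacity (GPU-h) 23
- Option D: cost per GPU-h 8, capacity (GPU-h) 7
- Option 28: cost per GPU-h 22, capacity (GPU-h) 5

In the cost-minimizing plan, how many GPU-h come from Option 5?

8

Cheapest first:
Take 7 from Option D at 8 → need 8 more.
Option 5 at 10: take 8 of its 23 → requirement met.
Option 28, Option M: unused.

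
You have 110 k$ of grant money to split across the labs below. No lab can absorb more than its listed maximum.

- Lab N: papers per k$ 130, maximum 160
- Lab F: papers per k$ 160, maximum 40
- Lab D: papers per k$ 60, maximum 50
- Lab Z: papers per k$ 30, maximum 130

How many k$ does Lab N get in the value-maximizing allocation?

70

Highest papers per k$ first: Lab F 160 > Lab N 130 > Lab D 60 > Lab Z 30.
Give Lab F 40 to hit its cap of 40 ; 70 left.
Lab N: +70 (room for 160) → 70. Pool exhausted.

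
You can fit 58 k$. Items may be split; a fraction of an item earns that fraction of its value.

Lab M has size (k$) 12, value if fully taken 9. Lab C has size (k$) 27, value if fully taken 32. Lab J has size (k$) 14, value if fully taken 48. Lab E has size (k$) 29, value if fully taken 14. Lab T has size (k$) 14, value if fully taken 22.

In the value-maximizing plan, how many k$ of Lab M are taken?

3

Best value per unit of size first: Lab J 48/14≈3.43, Lab T 22/14≈1.57, Lab C 32/27≈1.19, Lab M 9/12≈0.75, Lab E 14/29≈0.483.
Lab J: take in full, 14 k$ for value 48 ; 44 left.
Take all of Lab T (14 k$, value 22) ; 30 k$ left.
All 27 k$ of Lab C fit (value 32) ; 3 remain.
Only 3 k$ remain; take 3/12 of Lab M for value 9×3/12 = 2.25.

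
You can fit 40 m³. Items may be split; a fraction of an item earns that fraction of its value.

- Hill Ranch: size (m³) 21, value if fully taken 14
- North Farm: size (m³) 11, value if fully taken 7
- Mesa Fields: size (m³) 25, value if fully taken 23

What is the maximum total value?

33

Best value per unit of size first: Mesa Fields 23/25≈0.92, Hill Ranch 14/21≈0.667, North Farm 7/11≈0.636.
Take all of Mesa Fields (25 m³, value 23) ; 15 m³ left.
Only 15 m³ remain; take 15/21 of Hill Ranch for value 14×15/21 = 10.
Total value = 33.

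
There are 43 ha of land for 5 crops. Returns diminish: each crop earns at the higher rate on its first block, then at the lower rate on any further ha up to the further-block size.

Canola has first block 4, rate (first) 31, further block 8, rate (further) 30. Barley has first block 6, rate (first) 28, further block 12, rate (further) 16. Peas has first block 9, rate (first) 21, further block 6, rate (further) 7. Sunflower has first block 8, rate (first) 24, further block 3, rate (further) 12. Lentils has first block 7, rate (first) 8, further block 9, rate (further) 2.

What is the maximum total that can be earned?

1041

Order all 10 blocks by rate: Canola/first 31 > Canola/second 30 > Barley/first 28 > Sunflower/first 24 > Peas/first 21 > Barley/second 16 > Sunflower/second 12 > Lentils/first 8 > Peas/second 7 > Lentils/second 2.
Canola/first (31): +4 ; 39 left.
Canola/second (30): +8 ; 31 left.
Barley/first (28): +6 ; 25 left.
Fill Sunflower first block (8 at 24) ; 17 left.
Peas/first (21): +9 ; 8 left.
8 remain; put them into Barley second at 16.
Total = 31×4 + 30×8 + 28×6 + 24×8 + 21×9 + 16×8 = 1041.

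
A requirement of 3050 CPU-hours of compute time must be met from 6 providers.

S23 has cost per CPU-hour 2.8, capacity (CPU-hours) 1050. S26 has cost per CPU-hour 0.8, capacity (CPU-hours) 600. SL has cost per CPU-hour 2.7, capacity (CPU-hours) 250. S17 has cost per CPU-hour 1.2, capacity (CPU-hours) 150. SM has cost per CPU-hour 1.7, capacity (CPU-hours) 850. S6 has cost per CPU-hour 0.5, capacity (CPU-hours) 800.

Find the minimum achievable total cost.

4300

Fill from the cheapest provider first.
Take 800 from S6 at 0.5 ; need 2250 more.
S26 (0.8): use full 600 ; 1650 CPU-hours to go.
Take 150 from S17 at 1.2 ; need 1500 more.
SM (1.7): use full 850 ; 650 CPU-hours to go.
SL at 2.7: take all 250 CPU-hours ; 400 still needed.
Take 400 from S23 at 2.8 to finish.
Cost = 800×0.5 + 600×0.8 + 150×1.2 + 850×1.7 + 250×2.7 + 400×2.8 = 4300.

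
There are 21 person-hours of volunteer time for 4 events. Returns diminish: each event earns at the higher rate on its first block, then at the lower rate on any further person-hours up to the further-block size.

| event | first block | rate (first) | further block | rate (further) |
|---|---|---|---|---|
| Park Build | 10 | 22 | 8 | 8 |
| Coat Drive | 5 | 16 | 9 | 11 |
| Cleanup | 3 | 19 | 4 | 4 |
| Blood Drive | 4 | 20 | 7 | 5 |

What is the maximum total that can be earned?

Rank every tier by rate: Park Build/tier1 22 > Blood Drive/tier1 20 > Cleanup/tier1 19 > Coat Drive/tier1 16 > Coat Drive/tier2 11 > Park Build/tier2 8 > Blood Drive/tier2 5 > Cleanup/tier2 4.
Park Build tier1 at 22: fill all 10 — 11 left.
Fill Blood Drive tier1 block (4 at 20) — 7 left.
Fill Cleanup tier1 block (3 at 19) — 4 left.
4 remain; put them into Coat Drive tier1 at 16.
Total = 22×10 + 20×4 + 19×3 + 16×4 = 421.

421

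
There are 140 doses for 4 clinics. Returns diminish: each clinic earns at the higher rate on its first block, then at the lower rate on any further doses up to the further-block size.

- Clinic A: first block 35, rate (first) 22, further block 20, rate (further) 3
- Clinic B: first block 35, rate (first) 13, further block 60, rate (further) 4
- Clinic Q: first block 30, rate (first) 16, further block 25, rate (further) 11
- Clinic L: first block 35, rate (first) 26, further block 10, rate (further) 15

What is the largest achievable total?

Rank every tier by rate: Clinic L/tier1 26 > Clinic A/tier1 22 > Clinic Q/tier1 16 > Clinic L/tier2 15 > Clinic B/tier1 13 > Clinic Q/tier2 11 > Clinic B/tier2 4 > Clinic A/tier2 3.
Fill Clinic L tier1 block (35 at 26) ; 105 left.
Fill Clinic A tier1 block (35 at 22) ; 70 left.
Clinic Q/tier1 (16): +30 ; 40 left.
Fill Clinic L tier2 block (10 at 15) ; 30 left.
Clinic B/tier1: +30 of 35 at 13; pool empty.
Total = 26×35 + 22×35 + 16×30 + 15×10 + 13×30 = 2700.

2700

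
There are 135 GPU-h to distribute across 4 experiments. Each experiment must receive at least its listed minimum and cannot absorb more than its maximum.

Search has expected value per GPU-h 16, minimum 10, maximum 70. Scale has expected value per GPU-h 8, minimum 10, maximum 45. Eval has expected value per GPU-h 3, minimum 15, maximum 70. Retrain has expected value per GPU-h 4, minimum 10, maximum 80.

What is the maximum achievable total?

1525

Meeting every minimum uses 10+10+15+10 = 45 GPU-h, leaving 90.
Highest expected value per GPU-h first: Search 16 > Scale 8 > Retrain 4 > Eval 3.
Search: +60 to 70 (cap) ; 30 left.
Scale: +30 (room for 35) → 40. Pool exhausted.
Total = 16×70 + 8×40 + 3×15 + 4×10 = 1525.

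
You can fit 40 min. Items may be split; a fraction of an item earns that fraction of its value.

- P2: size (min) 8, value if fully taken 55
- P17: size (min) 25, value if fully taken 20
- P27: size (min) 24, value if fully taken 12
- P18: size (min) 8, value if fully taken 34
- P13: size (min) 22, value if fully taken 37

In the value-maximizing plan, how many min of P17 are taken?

Rank by value-to-size ratio: P2 55/8≈6.88, P18 34/8≈4.25, P13 37/22≈1.68, P17 20/25≈0.8, P27 12/24≈0.5.
All 8 min of P2 fit (value 55) ; 32 remain.
P18: take in full, 8 min for value 34 ; 24 left.
P13: take in full, 22 min for value 37 ; 2 left.
Only 2 min remain; take 2/25 of P17 for value 20×2/25 = 1.6.

2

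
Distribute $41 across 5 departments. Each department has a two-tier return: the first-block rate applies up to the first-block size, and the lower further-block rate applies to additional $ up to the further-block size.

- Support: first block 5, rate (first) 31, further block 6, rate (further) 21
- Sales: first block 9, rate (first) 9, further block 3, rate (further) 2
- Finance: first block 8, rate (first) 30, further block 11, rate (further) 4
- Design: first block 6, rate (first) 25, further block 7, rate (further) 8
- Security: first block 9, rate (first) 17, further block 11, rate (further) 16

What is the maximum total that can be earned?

936

Rank every tier by rate: Support/tier1 31 > Finance/tier1 30 > Design/tier1 25 > Support/tier2 21 > Security/tier1 17 > Security/tier2 16 > Sales/tier1 9 > Design/tier2 8 > Finance/tier2 4 > Sales/tier2 2.
Support tier1 at 31: fill all 5 → 36 left.
Finance/tier1 (30): +8 → 28 left.
Design tier1 at 25: fill all 6 → 22 left.
Support/tier2 (21): +6 → 16 left.
Security tier1 at 17: fill all 9 → 7 left.
Security/tier2: +7 of 11 at 16; pool empty.
Total = 31×5 + 30×8 + 25×6 + 21×6 + 17×9 + 16×7 = 936.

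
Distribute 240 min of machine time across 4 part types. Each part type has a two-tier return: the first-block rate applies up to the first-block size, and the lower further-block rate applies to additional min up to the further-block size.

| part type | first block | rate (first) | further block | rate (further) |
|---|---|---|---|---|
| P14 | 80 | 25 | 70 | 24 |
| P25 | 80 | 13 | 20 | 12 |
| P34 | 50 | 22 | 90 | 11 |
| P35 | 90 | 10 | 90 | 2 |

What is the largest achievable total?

5300

Rank every tier by rate: P14/tier1 25 > P14/tier2 24 > P34/tier1 22 > P25/tier1 13 > P25/tier2 12 > P34/tier2 11 > P35/tier1 10 > P35/tier2 2.
P14 tier1 at 25: fill all 80 ; 160 left.
P14 tier2 at 24: fill all 70 ; 90 left.
P34/tier1 (22): +50 ; 40 left.
P25/tier1: +40 of 80 at 13; pool empty.
Total = 25×80 + 24×70 + 22×50 + 13×40 = 5300.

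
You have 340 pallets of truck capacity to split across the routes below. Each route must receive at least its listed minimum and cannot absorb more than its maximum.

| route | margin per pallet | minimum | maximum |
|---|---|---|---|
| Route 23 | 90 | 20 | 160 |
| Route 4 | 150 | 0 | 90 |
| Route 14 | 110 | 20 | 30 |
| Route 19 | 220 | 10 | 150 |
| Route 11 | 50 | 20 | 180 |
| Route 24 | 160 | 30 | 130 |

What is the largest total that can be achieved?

Meeting every minimum uses 20+0+20+10+20+30 = 100 pallets, leaving 240.
Order the routes by margin per pallet: Route 19 220 > Route 24 160 > Route 4 150 > Route 14 110 > Route 23 90 > Route 11 50.
Route 19 takes 140 more to reach its cap of 150 — 100 left.
Route 24 takes 100 more to reach its cap of 130 — 0 left.
Total = 90×20 + 110×20 + 220×150 + 50×20 + 160×130 = 58800.

58800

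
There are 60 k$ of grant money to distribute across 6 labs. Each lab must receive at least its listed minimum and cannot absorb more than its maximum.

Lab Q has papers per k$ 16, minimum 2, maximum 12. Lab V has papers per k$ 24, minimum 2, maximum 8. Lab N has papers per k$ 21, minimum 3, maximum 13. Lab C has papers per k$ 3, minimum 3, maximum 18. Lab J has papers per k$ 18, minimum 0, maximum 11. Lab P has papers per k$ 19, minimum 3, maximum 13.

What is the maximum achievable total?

1111

Meeting every minimum uses 2+2+3+3+0+3 = 13 k$, leaving 47.
Order the labs by papers per k$: Lab V 24 > Lab N 21 > Lab P 19 > Lab J 18 > Lab Q 16 > Lab C 3.
Lab V: +6 to 8 (cap) — 41 left.
Lab N: +10 to 13 (cap) — 31 left.
Give Lab P 10 more to hit its cap of 13 — 21 left.
Give Lab J 11 more to hit its cap of 11 — 10 left.
Give Lab Q 10 more to hit its cap of 12 — 0 left.
Total = 16×12 + 24×8 + 21×13 + 3×3 + 18×11 + 19×13 = 1111.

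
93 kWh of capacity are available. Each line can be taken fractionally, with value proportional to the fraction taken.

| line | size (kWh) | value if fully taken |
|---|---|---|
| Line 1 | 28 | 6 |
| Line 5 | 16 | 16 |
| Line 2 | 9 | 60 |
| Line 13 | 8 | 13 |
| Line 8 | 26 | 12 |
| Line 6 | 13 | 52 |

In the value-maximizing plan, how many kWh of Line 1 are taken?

Best value per unit of size first: Line 2 60/9≈6.67, Line 6 52/13≈4, Line 13 13/8≈1.62, Line 5 16/16≈1, Line 8 12/26≈0.462, Line 1 6/28≈0.214.
All 9 kWh of Line 2 fit (value 60) → 84 remain.
Take all of Line 6 (13 kWh, value 52) → 71 kWh left.
Line 13: take in full, 8 kWh for value 13 → 63 left.
Line 5: take in full, 16 kWh for value 16 → 47 left.
All 26 kWh of Line 8 fit (value 12) → 21 remain.
Fill the last 21 kWh with part of Line 1: 21/28 of it earns 4.5.

21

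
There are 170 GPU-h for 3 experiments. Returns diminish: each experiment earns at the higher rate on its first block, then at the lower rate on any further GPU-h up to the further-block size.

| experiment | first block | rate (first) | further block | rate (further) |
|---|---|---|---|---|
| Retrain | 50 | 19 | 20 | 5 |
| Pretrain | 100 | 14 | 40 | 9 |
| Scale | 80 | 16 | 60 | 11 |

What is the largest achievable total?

2790

Order all 6 blocks by rate: Retrain/first 19 > Scale/first 16 > Pretrain/first 14 > Scale/second 11 > Pretrain/second 9 > Retrain/second 5.
Retrain first at 19: fill all 50 — 120 left.
Scale/first (16): +80 — 40 left.
40 remain; put them into Pretrain first at 14.
Total = 19×50 + 16×80 + 14×40 = 2790.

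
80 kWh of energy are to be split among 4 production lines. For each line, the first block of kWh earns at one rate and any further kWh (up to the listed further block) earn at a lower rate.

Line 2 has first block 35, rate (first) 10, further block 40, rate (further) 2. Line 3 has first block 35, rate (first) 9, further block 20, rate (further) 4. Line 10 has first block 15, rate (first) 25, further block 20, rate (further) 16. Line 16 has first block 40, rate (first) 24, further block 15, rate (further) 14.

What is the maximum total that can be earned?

1725

Rank every tier by rate: Line 10/first 25 > Line 16/first 24 > Line 10/second 16 > Line 16/second 14 > Line 2/first 10 > Line 3/first 9 > Line 3/second 4 > Line 2/second 2.
Line 10/first (25): +15 ; 65 left.
Line 16/first (24): +40 ; 25 left.
Line 10 second at 16: fill all 20 ; 5 left.
Line 16 second at 14: only 5 left, fill 5.
Total = 25×15 + 24×40 + 16×20 + 14×5 = 1725.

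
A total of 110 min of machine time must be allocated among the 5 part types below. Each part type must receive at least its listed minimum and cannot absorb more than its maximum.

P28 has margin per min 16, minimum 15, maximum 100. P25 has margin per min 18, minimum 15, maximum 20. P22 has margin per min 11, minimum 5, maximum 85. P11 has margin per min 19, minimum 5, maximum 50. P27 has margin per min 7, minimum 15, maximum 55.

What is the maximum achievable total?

Meeting every minimum uses 15+15+5+5+15 = 55 min, leaving 55.
Highest margin per min first: P11 19 > P25 18 > P28 16 > P22 11 > P27 7.
P11: +45 to 50 (cap) → 10 left.
P25: +5 to 20 (cap) → 5 left.
P28 has room for 85 more but only 5 remain, so it gets 20.
Total = 16×20 + 18×20 + 11×5 + 19×50 + 7×15 = 1790.

1790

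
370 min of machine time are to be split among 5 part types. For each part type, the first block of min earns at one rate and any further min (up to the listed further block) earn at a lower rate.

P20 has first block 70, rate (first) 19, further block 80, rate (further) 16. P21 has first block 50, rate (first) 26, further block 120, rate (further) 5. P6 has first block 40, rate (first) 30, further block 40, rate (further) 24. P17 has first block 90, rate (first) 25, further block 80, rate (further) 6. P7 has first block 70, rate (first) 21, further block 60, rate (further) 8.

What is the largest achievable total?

Treat each block as its own option and order by rate: P6/first 30 > P21/first 26 > P17/first 25 > P6/second 24 > P7/first 21 > P20/first 19 > P20/second 16 > P7/second 8 > P17/second 6 > P21/second 5.
P6/first (30): +40 ; 330 left.
Fill P21 first block (50 at 26) ; 280 left.
P17/first (25): +90 ; 190 left.
P6/second (24): +40 ; 150 left.
P7 first at 21: fill all 70 ; 80 left.
Fill P20 first block (70 at 19) ; 10 left.
P20 second at 16: only 10 left, fill 10.
Total = 30×40 + 26×50 + 25×90 + 24×40 + 21×70 + 19×70 + 16×10 = 8670.

8670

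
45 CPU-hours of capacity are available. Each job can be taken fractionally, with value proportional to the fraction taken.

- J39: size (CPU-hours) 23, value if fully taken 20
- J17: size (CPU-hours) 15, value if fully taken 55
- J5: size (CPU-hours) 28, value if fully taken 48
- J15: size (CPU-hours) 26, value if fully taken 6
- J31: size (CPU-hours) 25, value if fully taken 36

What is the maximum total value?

Rank by value-to-size ratio: J17 55/15≈3.67, J5 48/28≈1.71, J31 36/25≈1.44, J39 20/23≈0.87, J15 6/26≈0.231.
J17: take in full, 15 CPU-hours for value 55 ; 30 left.
J5: take in full, 28 CPU-hours for value 48 ; 2 left.
Fill the last 2 CPU-hours with part of J31: 2/25 of it earns 2.88.
Total value = 105.88.

105.88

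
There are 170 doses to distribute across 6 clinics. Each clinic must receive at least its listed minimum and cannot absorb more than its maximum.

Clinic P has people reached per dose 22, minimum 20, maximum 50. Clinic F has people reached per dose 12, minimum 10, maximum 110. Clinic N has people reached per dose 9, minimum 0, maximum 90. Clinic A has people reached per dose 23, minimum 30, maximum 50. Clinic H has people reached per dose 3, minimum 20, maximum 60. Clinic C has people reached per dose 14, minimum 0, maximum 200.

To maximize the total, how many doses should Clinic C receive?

40

Meeting every minimum uses 20+10+0+30+20+0 = 80 doses, leaving 90.
Rank by people reached per dose: Clinic A 23 > Clinic P 22 > Clinic C 14 > Clinic F 12 > Clinic N 9 > Clinic H 3.
Clinic A takes 20 more to reach its cap of 50 — 70 left.
Give Clinic P 30 more to hit its cap of 50 — 40 left.
Clinic C has room for 200 more but only 40 remain, so it gets 40.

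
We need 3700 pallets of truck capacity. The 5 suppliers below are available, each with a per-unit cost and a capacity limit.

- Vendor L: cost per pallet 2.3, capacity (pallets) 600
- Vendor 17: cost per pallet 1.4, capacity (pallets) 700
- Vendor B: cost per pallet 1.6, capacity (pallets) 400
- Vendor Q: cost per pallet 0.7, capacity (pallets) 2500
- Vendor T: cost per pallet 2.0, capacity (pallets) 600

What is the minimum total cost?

3570

Cheapest first:
Vendor Q (0.7): use full 2500 → 1200 pallets to go.
Vendor 17 at 1.4: take all 700 pallets → 500 still needed.
Vendor B at 1.6: take all 400 pallets → 100 still needed.
Take 100 from Vendor T at 2.0 to finish.
Vendor L: unused.
Cost = 2500×0.7 + 700×1.4 + 400×1.6 + 100×2.0 = 3570.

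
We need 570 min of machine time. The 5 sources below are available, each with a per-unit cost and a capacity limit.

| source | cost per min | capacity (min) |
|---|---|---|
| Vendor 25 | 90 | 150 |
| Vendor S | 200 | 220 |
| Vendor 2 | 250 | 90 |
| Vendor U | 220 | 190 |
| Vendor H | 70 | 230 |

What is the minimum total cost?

67600

Fill from the cheapest source first.
Vendor H at 70: take all 230 min — 340 still needed.
Vendor 25 (90): use full 150 — 190 min to go.
Vendor S at 200: take 190 of its 220 — requirement met.
Vendor U, Vendor 2: unused.
Cost = 230×70 + 150×90 + 190×200 = 67600.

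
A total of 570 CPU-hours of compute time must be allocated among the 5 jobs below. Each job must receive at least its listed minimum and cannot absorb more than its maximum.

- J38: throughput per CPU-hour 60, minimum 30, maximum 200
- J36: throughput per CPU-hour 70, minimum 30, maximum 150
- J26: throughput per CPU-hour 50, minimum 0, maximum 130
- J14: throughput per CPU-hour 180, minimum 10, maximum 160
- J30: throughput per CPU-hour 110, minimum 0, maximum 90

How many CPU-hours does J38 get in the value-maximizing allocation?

Meeting every minimum uses 30+30+0+10+0 = 70 CPU-hours, leaving 500.
Highest throughput per CPU-hour first: J14 180 > J30 110 > J36 70 > J38 60 > J26 50.
J14: +150 to 160 (cap) ; 350 left.
J30 takes 90 more to reach its cap of 90 ; 260 left.
Give J36 120 more to hit its cap of 150 ; 140 left.
J38 has room for 170 more but only 140 remain, so it gets 170.

170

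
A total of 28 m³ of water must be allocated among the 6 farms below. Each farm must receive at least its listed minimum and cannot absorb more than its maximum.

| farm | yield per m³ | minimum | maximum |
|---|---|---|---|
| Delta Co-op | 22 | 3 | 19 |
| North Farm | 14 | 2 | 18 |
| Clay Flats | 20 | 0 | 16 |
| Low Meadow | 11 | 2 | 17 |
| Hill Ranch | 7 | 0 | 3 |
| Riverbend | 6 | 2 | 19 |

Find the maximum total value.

Meeting every minimum uses 3+2+0+2+0+2 = 9 m³, leaving 19.
Highest yield per m³ first: Delta Co-op 22 > Clay Flats 20 > North Farm 14 > Low Meadow 11 > Hill Ranch 7 > Riverbend 6.
Delta Co-op: +16 to 19 (cap) → 3 left.
Only 3 left; Clay Flats takes them to reach 3.
Total = 22×19 + 14×2 + 20×3 + 11×2 + 6×2 = 540.

540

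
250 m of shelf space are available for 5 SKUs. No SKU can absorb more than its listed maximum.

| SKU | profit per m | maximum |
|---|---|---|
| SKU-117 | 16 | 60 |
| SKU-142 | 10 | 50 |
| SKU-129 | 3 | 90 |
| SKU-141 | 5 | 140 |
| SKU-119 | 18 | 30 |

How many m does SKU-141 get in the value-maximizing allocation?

110

Rank by profit per m: SKU-119 18 > SKU-117 16 > SKU-142 10 > SKU-141 5 > SKU-129 3.
Give SKU-119 30 to hit its cap of 30 → 220 left.
Give SKU-117 60 to hit its cap of 60 → 160 left.
Give SKU-142 50 to hit its cap of 50 → 110 left.
SKU-141 has room for 140 but only 110 remain, so it gets 110.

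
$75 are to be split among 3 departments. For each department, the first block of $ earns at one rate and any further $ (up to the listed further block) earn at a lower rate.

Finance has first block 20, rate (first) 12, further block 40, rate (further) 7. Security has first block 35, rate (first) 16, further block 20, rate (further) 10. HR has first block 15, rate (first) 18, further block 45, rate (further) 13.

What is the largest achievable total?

Treat each block as its own option and order by rate: HR/T1 18 > Security/T1 16 > HR/T2 13 > Finance/T1 12 > Security/T2 10 > Finance/T2 7.
Fill HR T1 block (15 at 18) → 60 left.
Security/T1 (16): +35 → 25 left.
HR T2 at 13: only 25 left, fill 25.
Total = 18×15 + 16×35 + 13×25 = 1155.

1155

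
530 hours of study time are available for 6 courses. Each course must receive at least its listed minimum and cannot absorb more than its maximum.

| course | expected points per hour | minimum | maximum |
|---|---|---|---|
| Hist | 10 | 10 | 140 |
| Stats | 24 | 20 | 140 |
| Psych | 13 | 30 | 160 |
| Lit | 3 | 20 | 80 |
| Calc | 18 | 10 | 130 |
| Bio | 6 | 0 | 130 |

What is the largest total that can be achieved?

8640

Meeting every minimum uses 10+20+30+20+10+0 = 90 hours, leaving 440.
Order the courses by expected points per hour: Stats 24 > Calc 18 > Psych 13 > Hist 10 > Bio 6 > Lit 3.
Stats: +120 to 140 (cap) → 320 left.
Calc: +120 to 130 (cap) → 200 left.
Give Psych 130 more to hit its cap of 160 → 70 left.
Hist: +70 (room for 130) → 80. Pool exhausted.
Total = 10×80 + 24×140 + 13×160 + 3×20 + 18×130 = 8640.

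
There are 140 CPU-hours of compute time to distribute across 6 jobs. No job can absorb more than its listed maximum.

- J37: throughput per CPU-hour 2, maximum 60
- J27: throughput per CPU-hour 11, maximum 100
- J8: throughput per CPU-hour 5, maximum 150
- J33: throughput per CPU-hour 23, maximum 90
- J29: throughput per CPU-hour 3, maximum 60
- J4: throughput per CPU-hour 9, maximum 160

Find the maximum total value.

2620

Highest throughput per CPU-hour first: J33 23 > J27 11 > J4 9 > J8 5 > J29 3 > J37 2.
Give J33 90 to hit its cap of 90 ; 50 left.
Only 50 left; J27 takes them to reach 50.
Total = 11×50 + 23×90 = 2620.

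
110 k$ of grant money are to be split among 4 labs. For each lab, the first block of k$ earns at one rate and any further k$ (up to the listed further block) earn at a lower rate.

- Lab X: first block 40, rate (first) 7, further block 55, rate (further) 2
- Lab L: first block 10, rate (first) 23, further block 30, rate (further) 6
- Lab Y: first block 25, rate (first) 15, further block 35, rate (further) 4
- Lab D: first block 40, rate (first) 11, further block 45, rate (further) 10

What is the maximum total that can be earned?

Order all 8 blocks by rate: Lab L/first 23 > Lab Y/first 15 > Lab D/first 11 > Lab D/second 10 > Lab X/first 7 > Lab L/second 6 > Lab Y/second 4 > Lab X/second 2.
Lab L/first (23): +10 → 100 left.
Lab Y first at 15: fill all 25 → 75 left.
Lab D first at 11: fill all 40 → 35 left.
35 remain; put them into Lab D second at 10.
Total = 23×10 + 15×25 + 11×40 + 10×35 = 1395.

1395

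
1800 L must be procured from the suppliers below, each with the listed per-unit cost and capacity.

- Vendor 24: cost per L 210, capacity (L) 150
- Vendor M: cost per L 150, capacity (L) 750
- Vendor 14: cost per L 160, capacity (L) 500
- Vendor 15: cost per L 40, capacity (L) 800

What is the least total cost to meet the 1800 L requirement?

Cheapest first:
Vendor 15 (40): use full 800 ; 1000 L to go.
Vendor M (150): use full 750 ; 250 L to go.
Vendor 14 at 160: take 250 of its 500 ; requirement met.
Vendor 24: unused.
Cost = 800×40 + 750×150 + 250×160 = 184500.

184500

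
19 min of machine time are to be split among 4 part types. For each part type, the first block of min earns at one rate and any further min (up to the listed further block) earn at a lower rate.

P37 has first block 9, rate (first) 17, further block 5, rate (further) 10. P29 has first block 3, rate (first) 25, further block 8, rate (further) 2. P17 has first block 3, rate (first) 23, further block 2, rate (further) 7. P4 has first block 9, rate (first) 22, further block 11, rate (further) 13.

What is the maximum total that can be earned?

Rank every tier by rate: P29/T1 25 > P17/T1 23 > P4/T1 22 > P37/T1 17 > P4/T2 13 > P37/T2 10 > P17/T2 7 > P29/T2 2.
P29 T1 at 25: fill all 3 ; 16 left.
Fill P17 T1 block (3 at 23) ; 13 left.
P4/T1 (22): +9 ; 4 left.
P37 T1 at 17: only 4 left, fill 4.
Total = 25×3 + 23×3 + 22×9 + 17×4 = 410.

410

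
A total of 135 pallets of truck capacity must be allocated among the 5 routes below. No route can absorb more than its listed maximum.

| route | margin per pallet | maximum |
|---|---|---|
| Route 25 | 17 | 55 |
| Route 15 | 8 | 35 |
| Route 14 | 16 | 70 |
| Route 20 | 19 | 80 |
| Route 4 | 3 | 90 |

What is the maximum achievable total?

2455

Rank by margin per pallet: Route 20 19 > Route 25 17 > Route 14 16 > Route 15 8 > Route 4 3.
Route 20: +80 to 80 (cap) → 55 left.
Route 25 takes 55 to reach its cap of 55 → 0 left.
Total = 17×55 + 19×80 = 2455.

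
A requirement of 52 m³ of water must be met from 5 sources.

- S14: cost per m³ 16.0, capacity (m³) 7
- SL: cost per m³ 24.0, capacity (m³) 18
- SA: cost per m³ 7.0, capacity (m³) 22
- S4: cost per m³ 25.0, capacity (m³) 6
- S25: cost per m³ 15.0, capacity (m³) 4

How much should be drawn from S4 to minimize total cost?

Use sources in increasing cost order.
Take 22 from SA at 7.0 → need 30 more.
S25 at 15.0: take all 4 m³ → 26 still needed.
Take 7 from S14 at 16.0 → need 19 more.
Take 18 from SL at 24.0 → need 1 more.
S4 at 25.0: take 1 of its 6 → requirement met.

1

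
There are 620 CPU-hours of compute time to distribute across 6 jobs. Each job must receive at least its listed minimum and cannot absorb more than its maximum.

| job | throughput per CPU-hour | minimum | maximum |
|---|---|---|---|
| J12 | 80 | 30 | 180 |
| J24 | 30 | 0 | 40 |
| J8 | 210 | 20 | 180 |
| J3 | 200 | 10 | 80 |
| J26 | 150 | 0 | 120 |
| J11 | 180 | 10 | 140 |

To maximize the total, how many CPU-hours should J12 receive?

100

Meeting every minimum uses 30+0+20+10+0+10 = 70 CPU-hours, leaving 550.
Highest throughput per CPU-hour first: J8 210 > J3 200 > J11 180 > J26 150 > J12 80 > J24 30.
Give J8 160 more to hit its cap of 180 → 390 left.
J3: +70 to 80 (cap) → 320 left.
J11: +130 to 140 (cap) → 190 left.
J26 takes 120 more to reach its cap of 120 → 70 left.
J12: +70 (room for 150) → 100. Pool exhausted.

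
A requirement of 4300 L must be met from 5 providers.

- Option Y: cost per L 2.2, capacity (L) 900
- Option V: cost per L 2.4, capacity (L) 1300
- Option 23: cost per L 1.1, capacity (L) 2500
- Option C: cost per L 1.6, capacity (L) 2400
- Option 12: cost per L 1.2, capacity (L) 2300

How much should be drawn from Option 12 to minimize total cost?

1800

Cheapest first:
Take 2500 from Option 23 at 1.1 ; need 1800 more.
Take 1800 from Option 12 at 1.2 to finish.
Option C, Option Y, Option V: unused.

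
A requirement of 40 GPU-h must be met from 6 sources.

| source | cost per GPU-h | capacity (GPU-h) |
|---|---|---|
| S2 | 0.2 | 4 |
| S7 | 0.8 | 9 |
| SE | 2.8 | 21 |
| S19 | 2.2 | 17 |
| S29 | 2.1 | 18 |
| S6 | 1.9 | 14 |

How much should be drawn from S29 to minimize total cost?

Cheapest first:
S2 at 0.2: take all 4 GPU-h — 36 still needed.
S7 at 0.8: take all 9 GPU-h — 27 still needed.
Take 14 from S6 at 1.9 — need 13 more.
S29 (2.1): take the remaining 13 — done.
S19, SE: unused.

13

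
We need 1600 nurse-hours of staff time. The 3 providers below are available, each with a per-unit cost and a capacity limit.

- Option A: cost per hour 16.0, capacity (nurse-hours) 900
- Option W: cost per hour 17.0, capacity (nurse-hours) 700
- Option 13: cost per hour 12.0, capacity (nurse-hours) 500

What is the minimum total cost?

Cheapest first:
Option 13 at 12.0: take all 500 nurse-hours — 1100 still needed.
Option A (16.0): use full 900 — 200 nurse-hours to go.
Option W (17.0): take the remaining 200 — done.
Cost = 500×12.0 + 900×16.0 + 200×17.0 = 23800.

23800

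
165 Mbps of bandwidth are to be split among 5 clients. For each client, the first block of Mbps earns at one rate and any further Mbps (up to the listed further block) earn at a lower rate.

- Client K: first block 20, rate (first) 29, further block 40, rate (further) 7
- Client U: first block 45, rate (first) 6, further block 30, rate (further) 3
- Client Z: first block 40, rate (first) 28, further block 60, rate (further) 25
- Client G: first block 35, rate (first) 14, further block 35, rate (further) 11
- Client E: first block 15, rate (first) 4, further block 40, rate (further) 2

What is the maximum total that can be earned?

3800

Rank every tier by rate: Client K/first 29 > Client Z/first 28 > Client Z/second 25 > Client G/first 14 > Client G/second 11 > Client K/second 7 > Client U/first 6 > Client E/first 4 > Client U/second 3 > Client E/second 2.
Client K/first (29): +20 → 145 left.
Fill Client Z first block (40 at 28) → 105 left.
Fill Client Z second block (60 at 25) → 45 left.
Fill Client G first block (35 at 14) → 10 left.
Client G second at 11: only 10 left, fill 10.
Total = 29×20 + 28×40 + 25×60 + 14×35 + 11×10 = 3800.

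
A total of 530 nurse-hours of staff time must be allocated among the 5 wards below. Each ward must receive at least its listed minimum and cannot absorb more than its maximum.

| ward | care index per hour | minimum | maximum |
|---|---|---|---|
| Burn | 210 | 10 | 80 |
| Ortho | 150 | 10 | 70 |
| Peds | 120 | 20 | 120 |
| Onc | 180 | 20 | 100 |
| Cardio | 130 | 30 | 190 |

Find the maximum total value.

80800

Meeting every minimum uses 10+10+20+20+30 = 90 nurse-hours, leaving 440.
Highest care index per hour first: Burn 210 > Onc 180 > Ortho 150 > Cardio 130 > Peds 120.
Burn takes 70 more to reach its cap of 80 ; 370 left.
Onc: +80 to 100 (cap) ; 290 left.
Ortho takes 60 more to reach its cap of 70 ; 230 left.
Cardio takes 160 more to reach its cap of 190 ; 70 left.
Peds: +70 (room for 100) → 90. Pool exhausted.
Total = 210×80 + 150×70 + 120×90 + 180×100 + 130×190 = 80800.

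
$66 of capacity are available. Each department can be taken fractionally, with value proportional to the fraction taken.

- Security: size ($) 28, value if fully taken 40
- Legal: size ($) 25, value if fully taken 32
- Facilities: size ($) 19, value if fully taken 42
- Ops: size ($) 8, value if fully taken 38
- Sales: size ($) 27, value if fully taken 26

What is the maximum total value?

Sort by value density: Ops 38/8≈4.75, Facilities 42/19≈2.21, Security 40/28≈1.43, Legal 32/25≈1.28, Sales 26/27≈0.963.
Take all of Ops (8 $, value 38) — 58 $ left.
All 19 $ of Facilities fit (value 42) — 39 remain.
Security: take in full, 28 $ for value 40 — 11 left.
11 $ left: a 11/25 share of Legal gives 32×11/25 = 14.08.
Total value = 134.08.

134.08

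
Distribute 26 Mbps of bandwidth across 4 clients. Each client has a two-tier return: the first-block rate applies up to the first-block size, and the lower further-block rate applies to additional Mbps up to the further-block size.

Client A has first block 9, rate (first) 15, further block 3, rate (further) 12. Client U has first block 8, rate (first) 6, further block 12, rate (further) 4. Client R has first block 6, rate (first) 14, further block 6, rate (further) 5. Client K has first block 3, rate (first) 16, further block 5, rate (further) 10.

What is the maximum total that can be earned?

Rank every tier by rate: Client K/T1 16 > Client A/T1 15 > Client R/T1 14 > Client A/T2 12 > Client K/T2 10 > Client U/T1 6 > Client R/T2 5 > Client U/T2 4.
Fill Client K T1 block (3 at 16) ; 23 left.
Client A/T1 (15): +9 ; 14 left.
Fill Client R T1 block (6 at 14) ; 8 left.
Client A/T2 (12): +3 ; 5 left.
Client K T2 at 10: fill all 5 ; 0 left.
Total = 16×3 + 15×9 + 14×6 + 12×3 + 10×5 = 353.

353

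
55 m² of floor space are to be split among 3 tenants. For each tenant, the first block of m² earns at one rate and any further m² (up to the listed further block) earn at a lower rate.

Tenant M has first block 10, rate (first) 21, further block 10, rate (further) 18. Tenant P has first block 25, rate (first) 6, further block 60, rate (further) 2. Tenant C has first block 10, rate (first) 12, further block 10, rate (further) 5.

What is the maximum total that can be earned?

660

Treat each block as its own option and order by rate: Tenant M/tier1 21 > Tenant M/tier2 18 > Tenant C/tier1 12 > Tenant P/tier1 6 > Tenant C/tier2 5 > Tenant P/tier2 2.
Tenant M/tier1 (21): +10 → 45 left.
Fill Tenant M tier2 block (10 at 18) → 35 left.
Tenant C tier1 at 12: fill all 10 → 25 left.
Fill Tenant P tier1 block (25 at 6) → 0 left.
Total = 21×10 + 18×10 + 12×10 + 6×25 = 660.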